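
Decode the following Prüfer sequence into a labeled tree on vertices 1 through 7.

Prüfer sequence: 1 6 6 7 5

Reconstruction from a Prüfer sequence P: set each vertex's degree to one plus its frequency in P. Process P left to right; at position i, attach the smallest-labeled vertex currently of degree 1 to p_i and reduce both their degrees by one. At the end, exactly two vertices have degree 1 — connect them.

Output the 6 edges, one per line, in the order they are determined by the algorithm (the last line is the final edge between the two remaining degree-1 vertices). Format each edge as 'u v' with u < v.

Initial degrees: {1:2, 2:1, 3:1, 4:1, 5:2, 6:3, 7:2}
Step 1: smallest deg-1 vertex = 2, p_1 = 1. Add edge {1,2}. Now deg[2]=0, deg[1]=1.
Step 2: smallest deg-1 vertex = 1, p_2 = 6. Add edge {1,6}. Now deg[1]=0, deg[6]=2.
Step 3: smallest deg-1 vertex = 3, p_3 = 6. Add edge {3,6}. Now deg[3]=0, deg[6]=1.
Step 4: smallest deg-1 vertex = 4, p_4 = 7. Add edge {4,7}. Now deg[4]=0, deg[7]=1.
Step 5: smallest deg-1 vertex = 6, p_5 = 5. Add edge {5,6}. Now deg[6]=0, deg[5]=1.
Final: two remaining deg-1 vertices are 5, 7. Add edge {5,7}.

Answer: 1 2
1 6
3 6
4 7
5 6
5 7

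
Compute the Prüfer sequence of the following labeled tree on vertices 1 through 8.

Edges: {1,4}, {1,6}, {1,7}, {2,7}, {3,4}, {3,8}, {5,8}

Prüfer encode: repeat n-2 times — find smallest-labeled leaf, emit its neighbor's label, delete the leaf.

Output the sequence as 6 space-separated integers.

Answer: 7 8 1 1 4 3

Derivation:
Step 1: leaves = {2,5,6}. Remove smallest leaf 2, emit neighbor 7.
Step 2: leaves = {5,6,7}. Remove smallest leaf 5, emit neighbor 8.
Step 3: leaves = {6,7,8}. Remove smallest leaf 6, emit neighbor 1.
Step 4: leaves = {7,8}. Remove smallest leaf 7, emit neighbor 1.
Step 5: leaves = {1,8}. Remove smallest leaf 1, emit neighbor 4.
Step 6: leaves = {4,8}. Remove smallest leaf 4, emit neighbor 3.
Done: 2 vertices remain (3, 8). Sequence = [7 8 1 1 4 3]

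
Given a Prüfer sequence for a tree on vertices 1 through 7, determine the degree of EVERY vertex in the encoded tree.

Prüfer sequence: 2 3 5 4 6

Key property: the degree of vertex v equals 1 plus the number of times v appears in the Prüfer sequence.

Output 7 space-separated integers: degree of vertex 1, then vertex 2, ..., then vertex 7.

p_1 = 2: count[2] becomes 1
p_2 = 3: count[3] becomes 1
p_3 = 5: count[5] becomes 1
p_4 = 4: count[4] becomes 1
p_5 = 6: count[6] becomes 1
Degrees (1 + count): deg[1]=1+0=1, deg[2]=1+1=2, deg[3]=1+1=2, deg[4]=1+1=2, deg[5]=1+1=2, deg[6]=1+1=2, deg[7]=1+0=1

Answer: 1 2 2 2 2 2 1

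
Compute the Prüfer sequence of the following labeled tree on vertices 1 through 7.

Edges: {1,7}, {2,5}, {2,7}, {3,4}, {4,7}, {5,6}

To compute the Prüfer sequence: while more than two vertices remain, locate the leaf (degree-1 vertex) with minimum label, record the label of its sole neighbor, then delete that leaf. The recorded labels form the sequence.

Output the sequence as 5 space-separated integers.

Step 1: leaves = {1,3,6}. Remove smallest leaf 1, emit neighbor 7.
Step 2: leaves = {3,6}. Remove smallest leaf 3, emit neighbor 4.
Step 3: leaves = {4,6}. Remove smallest leaf 4, emit neighbor 7.
Step 4: leaves = {6,7}. Remove smallest leaf 6, emit neighbor 5.
Step 5: leaves = {5,7}. Remove smallest leaf 5, emit neighbor 2.
Done: 2 vertices remain (2, 7). Sequence = [7 4 7 5 2]

Answer: 7 4 7 5 2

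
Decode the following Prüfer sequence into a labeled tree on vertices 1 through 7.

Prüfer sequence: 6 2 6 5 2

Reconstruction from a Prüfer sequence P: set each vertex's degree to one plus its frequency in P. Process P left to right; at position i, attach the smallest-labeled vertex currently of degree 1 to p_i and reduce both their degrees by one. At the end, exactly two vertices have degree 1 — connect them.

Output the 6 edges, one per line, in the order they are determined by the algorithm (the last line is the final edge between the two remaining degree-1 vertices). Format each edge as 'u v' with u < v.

Initial degrees: {1:1, 2:3, 3:1, 4:1, 5:2, 6:3, 7:1}
Step 1: smallest deg-1 vertex = 1, p_1 = 6. Add edge {1,6}. Now deg[1]=0, deg[6]=2.
Step 2: smallest deg-1 vertex = 3, p_2 = 2. Add edge {2,3}. Now deg[3]=0, deg[2]=2.
Step 3: smallest deg-1 vertex = 4, p_3 = 6. Add edge {4,6}. Now deg[4]=0, deg[6]=1.
Step 4: smallest deg-1 vertex = 6, p_4 = 5. Add edge {5,6}. Now deg[6]=0, deg[5]=1.
Step 5: smallest deg-1 vertex = 5, p_5 = 2. Add edge {2,5}. Now deg[5]=0, deg[2]=1.
Final: two remaining deg-1 vertices are 2, 7. Add edge {2,7}.

Answer: 1 6
2 3
4 6
5 6
2 5
2 7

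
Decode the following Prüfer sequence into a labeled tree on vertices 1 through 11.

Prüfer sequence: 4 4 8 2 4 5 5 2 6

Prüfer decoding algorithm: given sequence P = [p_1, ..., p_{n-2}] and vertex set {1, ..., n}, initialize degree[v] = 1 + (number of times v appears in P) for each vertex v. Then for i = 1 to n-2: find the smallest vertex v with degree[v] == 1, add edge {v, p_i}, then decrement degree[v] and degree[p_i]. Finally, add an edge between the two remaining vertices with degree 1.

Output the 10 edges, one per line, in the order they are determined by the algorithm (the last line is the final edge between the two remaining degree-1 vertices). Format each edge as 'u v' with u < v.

Answer: 1 4
3 4
7 8
2 8
4 9
4 5
5 10
2 5
2 6
6 11

Derivation:
Initial degrees: {1:1, 2:3, 3:1, 4:4, 5:3, 6:2, 7:1, 8:2, 9:1, 10:1, 11:1}
Step 1: smallest deg-1 vertex = 1, p_1 = 4. Add edge {1,4}. Now deg[1]=0, deg[4]=3.
Step 2: smallest deg-1 vertex = 3, p_2 = 4. Add edge {3,4}. Now deg[3]=0, deg[4]=2.
Step 3: smallest deg-1 vertex = 7, p_3 = 8. Add edge {7,8}. Now deg[7]=0, deg[8]=1.
Step 4: smallest deg-1 vertex = 8, p_4 = 2. Add edge {2,8}. Now deg[8]=0, deg[2]=2.
Step 5: smallest deg-1 vertex = 9, p_5 = 4. Add edge {4,9}. Now deg[9]=0, deg[4]=1.
Step 6: smallest deg-1 vertex = 4, p_6 = 5. Add edge {4,5}. Now deg[4]=0, deg[5]=2.
Step 7: smallest deg-1 vertex = 10, p_7 = 5. Add edge {5,10}. Now deg[10]=0, deg[5]=1.
Step 8: smallest deg-1 vertex = 5, p_8 = 2. Add edge {2,5}. Now deg[5]=0, deg[2]=1.
Step 9: smallest deg-1 vertex = 2, p_9 = 6. Add edge {2,6}. Now deg[2]=0, deg[6]=1.
Final: two remaining deg-1 vertices are 6, 11. Add edge {6,11}.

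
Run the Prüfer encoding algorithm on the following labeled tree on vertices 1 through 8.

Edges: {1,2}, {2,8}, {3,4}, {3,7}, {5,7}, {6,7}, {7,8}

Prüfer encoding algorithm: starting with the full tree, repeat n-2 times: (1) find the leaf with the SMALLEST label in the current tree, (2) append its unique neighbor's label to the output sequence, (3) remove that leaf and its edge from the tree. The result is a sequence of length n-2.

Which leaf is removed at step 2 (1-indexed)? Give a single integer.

Answer: 2

Derivation:
Step 1: current leaves = {1,4,5,6}. Remove leaf 1 (neighbor: 2).
Step 2: current leaves = {2,4,5,6}. Remove leaf 2 (neighbor: 8).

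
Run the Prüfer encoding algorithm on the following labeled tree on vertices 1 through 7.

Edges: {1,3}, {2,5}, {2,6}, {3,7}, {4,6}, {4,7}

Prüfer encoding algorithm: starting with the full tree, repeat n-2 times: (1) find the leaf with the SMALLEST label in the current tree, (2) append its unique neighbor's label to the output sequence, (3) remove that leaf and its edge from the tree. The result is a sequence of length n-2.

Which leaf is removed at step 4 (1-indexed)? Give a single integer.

Answer: 2

Derivation:
Step 1: current leaves = {1,5}. Remove leaf 1 (neighbor: 3).
Step 2: current leaves = {3,5}. Remove leaf 3 (neighbor: 7).
Step 3: current leaves = {5,7}. Remove leaf 5 (neighbor: 2).
Step 4: current leaves = {2,7}. Remove leaf 2 (neighbor: 6).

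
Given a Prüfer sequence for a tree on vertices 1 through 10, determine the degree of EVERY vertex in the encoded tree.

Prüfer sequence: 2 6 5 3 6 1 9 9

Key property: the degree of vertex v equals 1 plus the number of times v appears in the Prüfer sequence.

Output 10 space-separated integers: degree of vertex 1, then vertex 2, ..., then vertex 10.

p_1 = 2: count[2] becomes 1
p_2 = 6: count[6] becomes 1
p_3 = 5: count[5] becomes 1
p_4 = 3: count[3] becomes 1
p_5 = 6: count[6] becomes 2
p_6 = 1: count[1] becomes 1
p_7 = 9: count[9] becomes 1
p_8 = 9: count[9] becomes 2
Degrees (1 + count): deg[1]=1+1=2, deg[2]=1+1=2, deg[3]=1+1=2, deg[4]=1+0=1, deg[5]=1+1=2, deg[6]=1+2=3, deg[7]=1+0=1, deg[8]=1+0=1, deg[9]=1+2=3, deg[10]=1+0=1

Answer: 2 2 2 1 2 3 1 1 3 1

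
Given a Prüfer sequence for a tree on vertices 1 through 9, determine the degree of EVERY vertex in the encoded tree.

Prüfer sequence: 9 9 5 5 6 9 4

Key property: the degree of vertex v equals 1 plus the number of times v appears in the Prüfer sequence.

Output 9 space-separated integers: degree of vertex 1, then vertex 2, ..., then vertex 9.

p_1 = 9: count[9] becomes 1
p_2 = 9: count[9] becomes 2
p_3 = 5: count[5] becomes 1
p_4 = 5: count[5] becomes 2
p_5 = 6: count[6] becomes 1
p_6 = 9: count[9] becomes 3
p_7 = 4: count[4] becomes 1
Degrees (1 + count): deg[1]=1+0=1, deg[2]=1+0=1, deg[3]=1+0=1, deg[4]=1+1=2, deg[5]=1+2=3, deg[6]=1+1=2, deg[7]=1+0=1, deg[8]=1+0=1, deg[9]=1+3=4

Answer: 1 1 1 2 3 2 1 1 4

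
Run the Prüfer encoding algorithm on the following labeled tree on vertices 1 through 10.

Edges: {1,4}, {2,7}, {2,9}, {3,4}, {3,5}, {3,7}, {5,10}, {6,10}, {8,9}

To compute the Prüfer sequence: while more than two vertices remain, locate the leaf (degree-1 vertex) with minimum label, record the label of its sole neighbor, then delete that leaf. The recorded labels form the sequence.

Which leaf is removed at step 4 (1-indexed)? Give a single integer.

Step 1: current leaves = {1,6,8}. Remove leaf 1 (neighbor: 4).
Step 2: current leaves = {4,6,8}. Remove leaf 4 (neighbor: 3).
Step 3: current leaves = {6,8}. Remove leaf 6 (neighbor: 10).
Step 4: current leaves = {8,10}. Remove leaf 8 (neighbor: 9).

Answer: 8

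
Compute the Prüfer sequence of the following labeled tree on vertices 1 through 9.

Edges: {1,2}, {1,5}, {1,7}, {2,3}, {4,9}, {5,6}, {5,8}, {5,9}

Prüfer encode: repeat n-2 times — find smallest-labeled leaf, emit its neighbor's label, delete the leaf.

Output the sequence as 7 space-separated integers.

Answer: 2 1 9 5 1 5 5

Derivation:
Step 1: leaves = {3,4,6,7,8}. Remove smallest leaf 3, emit neighbor 2.
Step 2: leaves = {2,4,6,7,8}. Remove smallest leaf 2, emit neighbor 1.
Step 3: leaves = {4,6,7,8}. Remove smallest leaf 4, emit neighbor 9.
Step 4: leaves = {6,7,8,9}. Remove smallest leaf 6, emit neighbor 5.
Step 5: leaves = {7,8,9}. Remove smallest leaf 7, emit neighbor 1.
Step 6: leaves = {1,8,9}. Remove smallest leaf 1, emit neighbor 5.
Step 7: leaves = {8,9}. Remove smallest leaf 8, emit neighbor 5.
Done: 2 vertices remain (5, 9). Sequence = [2 1 9 5 1 5 5]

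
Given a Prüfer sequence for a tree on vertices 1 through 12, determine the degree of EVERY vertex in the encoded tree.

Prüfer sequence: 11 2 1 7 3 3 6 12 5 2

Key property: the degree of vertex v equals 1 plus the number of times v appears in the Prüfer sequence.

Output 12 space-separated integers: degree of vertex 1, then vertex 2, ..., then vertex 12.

p_1 = 11: count[11] becomes 1
p_2 = 2: count[2] becomes 1
p_3 = 1: count[1] becomes 1
p_4 = 7: count[7] becomes 1
p_5 = 3: count[3] becomes 1
p_6 = 3: count[3] becomes 2
p_7 = 6: count[6] becomes 1
p_8 = 12: count[12] becomes 1
p_9 = 5: count[5] becomes 1
p_10 = 2: count[2] becomes 2
Degrees (1 + count): deg[1]=1+1=2, deg[2]=1+2=3, deg[3]=1+2=3, deg[4]=1+0=1, deg[5]=1+1=2, deg[6]=1+1=2, deg[7]=1+1=2, deg[8]=1+0=1, deg[9]=1+0=1, deg[10]=1+0=1, deg[11]=1+1=2, deg[12]=1+1=2

Answer: 2 3 3 1 2 2 2 1 1 1 2 2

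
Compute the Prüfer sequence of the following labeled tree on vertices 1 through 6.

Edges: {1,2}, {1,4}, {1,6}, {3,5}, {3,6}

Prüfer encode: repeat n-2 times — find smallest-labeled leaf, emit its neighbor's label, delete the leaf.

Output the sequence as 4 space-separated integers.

Step 1: leaves = {2,4,5}. Remove smallest leaf 2, emit neighbor 1.
Step 2: leaves = {4,5}. Remove smallest leaf 4, emit neighbor 1.
Step 3: leaves = {1,5}. Remove smallest leaf 1, emit neighbor 6.
Step 4: leaves = {5,6}. Remove smallest leaf 5, emit neighbor 3.
Done: 2 vertices remain (3, 6). Sequence = [1 1 6 3]

Answer: 1 1 6 3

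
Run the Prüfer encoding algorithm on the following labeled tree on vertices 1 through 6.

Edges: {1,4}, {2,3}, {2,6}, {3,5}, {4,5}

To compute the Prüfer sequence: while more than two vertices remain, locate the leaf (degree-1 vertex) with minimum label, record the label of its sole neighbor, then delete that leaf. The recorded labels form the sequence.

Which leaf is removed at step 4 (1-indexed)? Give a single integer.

Step 1: current leaves = {1,6}. Remove leaf 1 (neighbor: 4).
Step 2: current leaves = {4,6}. Remove leaf 4 (neighbor: 5).
Step 3: current leaves = {5,6}. Remove leaf 5 (neighbor: 3).
Step 4: current leaves = {3,6}. Remove leaf 3 (neighbor: 2).

Answer: 3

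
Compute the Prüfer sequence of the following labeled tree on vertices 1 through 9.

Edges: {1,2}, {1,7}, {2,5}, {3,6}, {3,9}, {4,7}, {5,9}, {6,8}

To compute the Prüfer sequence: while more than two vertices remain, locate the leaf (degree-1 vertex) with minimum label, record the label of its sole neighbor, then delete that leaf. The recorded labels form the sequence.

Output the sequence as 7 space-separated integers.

Answer: 7 1 2 5 9 6 3

Derivation:
Step 1: leaves = {4,8}. Remove smallest leaf 4, emit neighbor 7.
Step 2: leaves = {7,8}. Remove smallest leaf 7, emit neighbor 1.
Step 3: leaves = {1,8}. Remove smallest leaf 1, emit neighbor 2.
Step 4: leaves = {2,8}. Remove smallest leaf 2, emit neighbor 5.
Step 5: leaves = {5,8}. Remove smallest leaf 5, emit neighbor 9.
Step 6: leaves = {8,9}. Remove smallest leaf 8, emit neighbor 6.
Step 7: leaves = {6,9}. Remove smallest leaf 6, emit neighbor 3.
Done: 2 vertices remain (3, 9). Sequence = [7 1 2 5 9 6 3]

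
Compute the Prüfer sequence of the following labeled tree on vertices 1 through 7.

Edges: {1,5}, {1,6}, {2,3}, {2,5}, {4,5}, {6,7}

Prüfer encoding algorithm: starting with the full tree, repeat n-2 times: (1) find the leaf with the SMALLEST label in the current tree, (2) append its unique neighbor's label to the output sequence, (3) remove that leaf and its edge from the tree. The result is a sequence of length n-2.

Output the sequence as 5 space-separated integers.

Step 1: leaves = {3,4,7}. Remove smallest leaf 3, emit neighbor 2.
Step 2: leaves = {2,4,7}. Remove smallest leaf 2, emit neighbor 5.
Step 3: leaves = {4,7}. Remove smallest leaf 4, emit neighbor 5.
Step 4: leaves = {5,7}. Remove smallest leaf 5, emit neighbor 1.
Step 5: leaves = {1,7}. Remove smallest leaf 1, emit neighbor 6.
Done: 2 vertices remain (6, 7). Sequence = [2 5 5 1 6]

Answer: 2 5 5 1 6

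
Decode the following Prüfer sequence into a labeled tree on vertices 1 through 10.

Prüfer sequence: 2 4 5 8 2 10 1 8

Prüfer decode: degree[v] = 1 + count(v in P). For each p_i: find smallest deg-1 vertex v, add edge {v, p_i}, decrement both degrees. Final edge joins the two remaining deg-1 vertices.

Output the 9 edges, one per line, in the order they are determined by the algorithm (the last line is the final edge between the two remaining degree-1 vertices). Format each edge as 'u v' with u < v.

Answer: 2 3
4 6
4 5
5 8
2 7
2 10
1 9
1 8
8 10

Derivation:
Initial degrees: {1:2, 2:3, 3:1, 4:2, 5:2, 6:1, 7:1, 8:3, 9:1, 10:2}
Step 1: smallest deg-1 vertex = 3, p_1 = 2. Add edge {2,3}. Now deg[3]=0, deg[2]=2.
Step 2: smallest deg-1 vertex = 6, p_2 = 4. Add edge {4,6}. Now deg[6]=0, deg[4]=1.
Step 3: smallest deg-1 vertex = 4, p_3 = 5. Add edge {4,5}. Now deg[4]=0, deg[5]=1.
Step 4: smallest deg-1 vertex = 5, p_4 = 8. Add edge {5,8}. Now deg[5]=0, deg[8]=2.
Step 5: smallest deg-1 vertex = 7, p_5 = 2. Add edge {2,7}. Now deg[7]=0, deg[2]=1.
Step 6: smallest deg-1 vertex = 2, p_6 = 10. Add edge {2,10}. Now deg[2]=0, deg[10]=1.
Step 7: smallest deg-1 vertex = 9, p_7 = 1. Add edge {1,9}. Now deg[9]=0, deg[1]=1.
Step 8: smallest deg-1 vertex = 1, p_8 = 8. Add edge {1,8}. Now deg[1]=0, deg[8]=1.
Final: two remaining deg-1 vertices are 8, 10. Add edge {8,10}.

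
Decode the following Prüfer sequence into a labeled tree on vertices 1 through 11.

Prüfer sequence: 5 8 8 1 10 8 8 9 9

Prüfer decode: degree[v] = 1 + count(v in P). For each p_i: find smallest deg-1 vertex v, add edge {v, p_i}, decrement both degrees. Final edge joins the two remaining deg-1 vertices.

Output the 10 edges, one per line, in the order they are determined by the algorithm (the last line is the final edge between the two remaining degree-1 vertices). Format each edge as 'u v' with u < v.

Initial degrees: {1:2, 2:1, 3:1, 4:1, 5:2, 6:1, 7:1, 8:5, 9:3, 10:2, 11:1}
Step 1: smallest deg-1 vertex = 2, p_1 = 5. Add edge {2,5}. Now deg[2]=0, deg[5]=1.
Step 2: smallest deg-1 vertex = 3, p_2 = 8. Add edge {3,8}. Now deg[3]=0, deg[8]=4.
Step 3: smallest deg-1 vertex = 4, p_3 = 8. Add edge {4,8}. Now deg[4]=0, deg[8]=3.
Step 4: smallest deg-1 vertex = 5, p_4 = 1. Add edge {1,5}. Now deg[5]=0, deg[1]=1.
Step 5: smallest deg-1 vertex = 1, p_5 = 10. Add edge {1,10}. Now deg[1]=0, deg[10]=1.
Step 6: smallest deg-1 vertex = 6, p_6 = 8. Add edge {6,8}. Now deg[6]=0, deg[8]=2.
Step 7: smallest deg-1 vertex = 7, p_7 = 8. Add edge {7,8}. Now deg[7]=0, deg[8]=1.
Step 8: smallest deg-1 vertex = 8, p_8 = 9. Add edge {8,9}. Now deg[8]=0, deg[9]=2.
Step 9: smallest deg-1 vertex = 10, p_9 = 9. Add edge {9,10}. Now deg[10]=0, deg[9]=1.
Final: two remaining deg-1 vertices are 9, 11. Add edge {9,11}.

Answer: 2 5
3 8
4 8
1 5
1 10
6 8
7 8
8 9
9 10
9 11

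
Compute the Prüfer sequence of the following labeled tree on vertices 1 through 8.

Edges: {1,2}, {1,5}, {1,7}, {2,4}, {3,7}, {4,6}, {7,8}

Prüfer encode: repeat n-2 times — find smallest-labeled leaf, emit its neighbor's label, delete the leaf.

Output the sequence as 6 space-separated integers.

Step 1: leaves = {3,5,6,8}. Remove smallest leaf 3, emit neighbor 7.
Step 2: leaves = {5,6,8}. Remove smallest leaf 5, emit neighbor 1.
Step 3: leaves = {6,8}. Remove smallest leaf 6, emit neighbor 4.
Step 4: leaves = {4,8}. Remove smallest leaf 4, emit neighbor 2.
Step 5: leaves = {2,8}. Remove smallest leaf 2, emit neighbor 1.
Step 6: leaves = {1,8}. Remove smallest leaf 1, emit neighbor 7.
Done: 2 vertices remain (7, 8). Sequence = [7 1 4 2 1 7]

Answer: 7 1 4 2 1 7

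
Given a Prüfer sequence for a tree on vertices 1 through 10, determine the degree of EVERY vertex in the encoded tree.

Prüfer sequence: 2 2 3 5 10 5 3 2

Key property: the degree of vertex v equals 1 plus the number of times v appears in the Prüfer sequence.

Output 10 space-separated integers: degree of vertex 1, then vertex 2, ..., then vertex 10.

p_1 = 2: count[2] becomes 1
p_2 = 2: count[2] becomes 2
p_3 = 3: count[3] becomes 1
p_4 = 5: count[5] becomes 1
p_5 = 10: count[10] becomes 1
p_6 = 5: count[5] becomes 2
p_7 = 3: count[3] becomes 2
p_8 = 2: count[2] becomes 3
Degrees (1 + count): deg[1]=1+0=1, deg[2]=1+3=4, deg[3]=1+2=3, deg[4]=1+0=1, deg[5]=1+2=3, deg[6]=1+0=1, deg[7]=1+0=1, deg[8]=1+0=1, deg[9]=1+0=1, deg[10]=1+1=2

Answer: 1 4 3 1 3 1 1 1 1 2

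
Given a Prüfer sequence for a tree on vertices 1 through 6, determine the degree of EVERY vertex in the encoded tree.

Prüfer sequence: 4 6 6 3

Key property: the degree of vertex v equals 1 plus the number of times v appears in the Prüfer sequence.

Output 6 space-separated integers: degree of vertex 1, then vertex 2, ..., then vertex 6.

Answer: 1 1 2 2 1 3

Derivation:
p_1 = 4: count[4] becomes 1
p_2 = 6: count[6] becomes 1
p_3 = 6: count[6] becomes 2
p_4 = 3: count[3] becomes 1
Degrees (1 + count): deg[1]=1+0=1, deg[2]=1+0=1, deg[3]=1+1=2, deg[4]=1+1=2, deg[5]=1+0=1, deg[6]=1+2=3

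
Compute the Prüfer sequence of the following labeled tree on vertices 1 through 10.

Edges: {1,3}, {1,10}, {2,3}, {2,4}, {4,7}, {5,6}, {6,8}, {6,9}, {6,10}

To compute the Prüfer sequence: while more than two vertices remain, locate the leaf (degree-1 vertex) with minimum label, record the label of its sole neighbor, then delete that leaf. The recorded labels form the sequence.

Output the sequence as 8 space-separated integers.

Step 1: leaves = {5,7,8,9}. Remove smallest leaf 5, emit neighbor 6.
Step 2: leaves = {7,8,9}. Remove smallest leaf 7, emit neighbor 4.
Step 3: leaves = {4,8,9}. Remove smallest leaf 4, emit neighbor 2.
Step 4: leaves = {2,8,9}. Remove smallest leaf 2, emit neighbor 3.
Step 5: leaves = {3,8,9}. Remove smallest leaf 3, emit neighbor 1.
Step 6: leaves = {1,8,9}. Remove smallest leaf 1, emit neighbor 10.
Step 7: leaves = {8,9,10}. Remove smallest leaf 8, emit neighbor 6.
Step 8: leaves = {9,10}. Remove smallest leaf 9, emit neighbor 6.
Done: 2 vertices remain (6, 10). Sequence = [6 4 2 3 1 10 6 6]

Answer: 6 4 2 3 1 10 6 6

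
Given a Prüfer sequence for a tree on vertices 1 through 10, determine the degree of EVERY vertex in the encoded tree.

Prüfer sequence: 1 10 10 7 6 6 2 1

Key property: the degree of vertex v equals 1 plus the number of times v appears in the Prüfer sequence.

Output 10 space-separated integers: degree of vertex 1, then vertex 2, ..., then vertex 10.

Answer: 3 2 1 1 1 3 2 1 1 3

Derivation:
p_1 = 1: count[1] becomes 1
p_2 = 10: count[10] becomes 1
p_3 = 10: count[10] becomes 2
p_4 = 7: count[7] becomes 1
p_5 = 6: count[6] becomes 1
p_6 = 6: count[6] becomes 2
p_7 = 2: count[2] becomes 1
p_8 = 1: count[1] becomes 2
Degrees (1 + count): deg[1]=1+2=3, deg[2]=1+1=2, deg[3]=1+0=1, deg[4]=1+0=1, deg[5]=1+0=1, deg[6]=1+2=3, deg[7]=1+1=2, deg[8]=1+0=1, deg[9]=1+0=1, deg[10]=1+2=3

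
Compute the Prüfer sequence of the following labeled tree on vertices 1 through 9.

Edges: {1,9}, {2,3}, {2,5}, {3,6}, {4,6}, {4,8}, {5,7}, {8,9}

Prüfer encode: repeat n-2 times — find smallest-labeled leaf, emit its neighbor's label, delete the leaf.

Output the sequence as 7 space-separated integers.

Step 1: leaves = {1,7}. Remove smallest leaf 1, emit neighbor 9.
Step 2: leaves = {7,9}. Remove smallest leaf 7, emit neighbor 5.
Step 3: leaves = {5,9}. Remove smallest leaf 5, emit neighbor 2.
Step 4: leaves = {2,9}. Remove smallest leaf 2, emit neighbor 3.
Step 5: leaves = {3,9}. Remove smallest leaf 3, emit neighbor 6.
Step 6: leaves = {6,9}. Remove smallest leaf 6, emit neighbor 4.
Step 7: leaves = {4,9}. Remove smallest leaf 4, emit neighbor 8.
Done: 2 vertices remain (8, 9). Sequence = [9 5 2 3 6 4 8]

Answer: 9 5 2 3 6 4 8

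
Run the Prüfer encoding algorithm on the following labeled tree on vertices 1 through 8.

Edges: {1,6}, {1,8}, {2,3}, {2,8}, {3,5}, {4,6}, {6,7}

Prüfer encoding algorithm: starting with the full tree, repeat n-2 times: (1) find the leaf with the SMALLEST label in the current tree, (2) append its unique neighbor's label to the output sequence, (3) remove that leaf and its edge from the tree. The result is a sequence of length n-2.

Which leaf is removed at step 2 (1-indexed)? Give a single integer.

Step 1: current leaves = {4,5,7}. Remove leaf 4 (neighbor: 6).
Step 2: current leaves = {5,7}. Remove leaf 5 (neighbor: 3).

Answer: 5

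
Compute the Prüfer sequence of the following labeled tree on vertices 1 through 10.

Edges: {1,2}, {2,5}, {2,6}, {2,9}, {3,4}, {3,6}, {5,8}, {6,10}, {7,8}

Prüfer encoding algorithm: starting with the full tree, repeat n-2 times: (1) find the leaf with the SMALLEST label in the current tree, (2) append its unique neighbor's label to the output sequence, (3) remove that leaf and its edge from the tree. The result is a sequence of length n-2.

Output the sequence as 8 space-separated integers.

Answer: 2 3 6 8 5 2 2 6

Derivation:
Step 1: leaves = {1,4,7,9,10}. Remove smallest leaf 1, emit neighbor 2.
Step 2: leaves = {4,7,9,10}. Remove smallest leaf 4, emit neighbor 3.
Step 3: leaves = {3,7,9,10}. Remove smallest leaf 3, emit neighbor 6.
Step 4: leaves = {7,9,10}. Remove smallest leaf 7, emit neighbor 8.
Step 5: leaves = {8,9,10}. Remove smallest leaf 8, emit neighbor 5.
Step 6: leaves = {5,9,10}. Remove smallest leaf 5, emit neighbor 2.
Step 7: leaves = {9,10}. Remove smallest leaf 9, emit neighbor 2.
Step 8: leaves = {2,10}. Remove smallest leaf 2, emit neighbor 6.
Done: 2 vertices remain (6, 10). Sequence = [2 3 6 8 5 2 2 6]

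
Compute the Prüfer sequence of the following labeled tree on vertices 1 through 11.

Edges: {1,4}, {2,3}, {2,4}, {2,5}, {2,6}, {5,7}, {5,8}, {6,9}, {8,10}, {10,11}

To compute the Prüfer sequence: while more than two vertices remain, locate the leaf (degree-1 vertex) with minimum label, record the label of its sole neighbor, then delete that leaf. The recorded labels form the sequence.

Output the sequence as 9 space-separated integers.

Answer: 4 2 2 5 6 2 5 8 10

Derivation:
Step 1: leaves = {1,3,7,9,11}. Remove smallest leaf 1, emit neighbor 4.
Step 2: leaves = {3,4,7,9,11}. Remove smallest leaf 3, emit neighbor 2.
Step 3: leaves = {4,7,9,11}. Remove smallest leaf 4, emit neighbor 2.
Step 4: leaves = {7,9,11}. Remove smallest leaf 7, emit neighbor 5.
Step 5: leaves = {9,11}. Remove smallest leaf 9, emit neighbor 6.
Step 6: leaves = {6,11}. Remove smallest leaf 6, emit neighbor 2.
Step 7: leaves = {2,11}. Remove smallest leaf 2, emit neighbor 5.
Step 8: leaves = {5,11}. Remove smallest leaf 5, emit neighbor 8.
Step 9: leaves = {8,11}. Remove smallest leaf 8, emit neighbor 10.
Done: 2 vertices remain (10, 11). Sequence = [4 2 2 5 6 2 5 8 10]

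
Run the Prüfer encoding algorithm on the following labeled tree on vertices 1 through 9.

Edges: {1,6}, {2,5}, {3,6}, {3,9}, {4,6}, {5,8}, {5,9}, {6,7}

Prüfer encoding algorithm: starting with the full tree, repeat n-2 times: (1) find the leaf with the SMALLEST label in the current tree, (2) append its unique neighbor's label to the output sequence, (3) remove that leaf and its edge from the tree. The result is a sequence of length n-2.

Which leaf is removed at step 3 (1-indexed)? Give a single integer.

Step 1: current leaves = {1,2,4,7,8}. Remove leaf 1 (neighbor: 6).
Step 2: current leaves = {2,4,7,8}. Remove leaf 2 (neighbor: 5).
Step 3: current leaves = {4,7,8}. Remove leaf 4 (neighbor: 6).

Answer: 4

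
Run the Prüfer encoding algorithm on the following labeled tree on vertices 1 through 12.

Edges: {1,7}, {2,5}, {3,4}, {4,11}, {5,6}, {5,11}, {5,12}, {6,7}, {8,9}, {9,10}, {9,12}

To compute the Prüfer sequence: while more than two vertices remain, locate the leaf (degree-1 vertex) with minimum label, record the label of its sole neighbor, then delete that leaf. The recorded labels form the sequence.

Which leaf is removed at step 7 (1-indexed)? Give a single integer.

Answer: 8

Derivation:
Step 1: current leaves = {1,2,3,8,10}. Remove leaf 1 (neighbor: 7).
Step 2: current leaves = {2,3,7,8,10}. Remove leaf 2 (neighbor: 5).
Step 3: current leaves = {3,7,8,10}. Remove leaf 3 (neighbor: 4).
Step 4: current leaves = {4,7,8,10}. Remove leaf 4 (neighbor: 11).
Step 5: current leaves = {7,8,10,11}. Remove leaf 7 (neighbor: 6).
Step 6: current leaves = {6,8,10,11}. Remove leaf 6 (neighbor: 5).
Step 7: current leaves = {8,10,11}. Remove leaf 8 (neighbor: 9).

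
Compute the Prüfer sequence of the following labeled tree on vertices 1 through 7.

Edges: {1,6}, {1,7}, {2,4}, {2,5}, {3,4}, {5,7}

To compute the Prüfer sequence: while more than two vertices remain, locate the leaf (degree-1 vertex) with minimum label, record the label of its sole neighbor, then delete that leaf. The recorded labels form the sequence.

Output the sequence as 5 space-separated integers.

Answer: 4 2 5 7 1

Derivation:
Step 1: leaves = {3,6}. Remove smallest leaf 3, emit neighbor 4.
Step 2: leaves = {4,6}. Remove smallest leaf 4, emit neighbor 2.
Step 3: leaves = {2,6}. Remove smallest leaf 2, emit neighbor 5.
Step 4: leaves = {5,6}. Remove smallest leaf 5, emit neighbor 7.
Step 5: leaves = {6,7}. Remove smallest leaf 6, emit neighbor 1.
Done: 2 vertices remain (1, 7). Sequence = [4 2 5 7 1]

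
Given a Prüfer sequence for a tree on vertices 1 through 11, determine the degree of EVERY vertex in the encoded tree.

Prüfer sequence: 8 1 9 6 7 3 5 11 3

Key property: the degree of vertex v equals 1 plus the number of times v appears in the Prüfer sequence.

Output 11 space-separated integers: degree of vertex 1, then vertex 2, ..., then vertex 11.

p_1 = 8: count[8] becomes 1
p_2 = 1: count[1] becomes 1
p_3 = 9: count[9] becomes 1
p_4 = 6: count[6] becomes 1
p_5 = 7: count[7] becomes 1
p_6 = 3: count[3] becomes 1
p_7 = 5: count[5] becomes 1
p_8 = 11: count[11] becomes 1
p_9 = 3: count[3] becomes 2
Degrees (1 + count): deg[1]=1+1=2, deg[2]=1+0=1, deg[3]=1+2=3, deg[4]=1+0=1, deg[5]=1+1=2, deg[6]=1+1=2, deg[7]=1+1=2, deg[8]=1+1=2, deg[9]=1+1=2, deg[10]=1+0=1, deg[11]=1+1=2

Answer: 2 1 3 1 2 2 2 2 2 1 2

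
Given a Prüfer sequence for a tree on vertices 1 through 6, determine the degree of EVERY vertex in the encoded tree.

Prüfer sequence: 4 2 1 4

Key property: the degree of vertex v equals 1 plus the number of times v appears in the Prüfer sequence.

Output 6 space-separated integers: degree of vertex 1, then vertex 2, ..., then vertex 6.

Answer: 2 2 1 3 1 1

Derivation:
p_1 = 4: count[4] becomes 1
p_2 = 2: count[2] becomes 1
p_3 = 1: count[1] becomes 1
p_4 = 4: count[4] becomes 2
Degrees (1 + count): deg[1]=1+1=2, deg[2]=1+1=2, deg[3]=1+0=1, deg[4]=1+2=3, deg[5]=1+0=1, deg[6]=1+0=1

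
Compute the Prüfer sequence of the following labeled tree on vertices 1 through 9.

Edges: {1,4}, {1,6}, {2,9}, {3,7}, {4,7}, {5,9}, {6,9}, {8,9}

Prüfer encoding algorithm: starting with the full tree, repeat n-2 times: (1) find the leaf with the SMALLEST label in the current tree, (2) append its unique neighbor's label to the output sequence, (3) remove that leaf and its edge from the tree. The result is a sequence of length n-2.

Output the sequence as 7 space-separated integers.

Answer: 9 7 9 4 1 6 9

Derivation:
Step 1: leaves = {2,3,5,8}. Remove smallest leaf 2, emit neighbor 9.
Step 2: leaves = {3,5,8}. Remove smallest leaf 3, emit neighbor 7.
Step 3: leaves = {5,7,8}. Remove smallest leaf 5, emit neighbor 9.
Step 4: leaves = {7,8}. Remove smallest leaf 7, emit neighbor 4.
Step 5: leaves = {4,8}. Remove smallest leaf 4, emit neighbor 1.
Step 6: leaves = {1,8}. Remove smallest leaf 1, emit neighbor 6.
Step 7: leaves = {6,8}. Remove smallest leaf 6, emit neighbor 9.
Done: 2 vertices remain (8, 9). Sequence = [9 7 9 4 1 6 9]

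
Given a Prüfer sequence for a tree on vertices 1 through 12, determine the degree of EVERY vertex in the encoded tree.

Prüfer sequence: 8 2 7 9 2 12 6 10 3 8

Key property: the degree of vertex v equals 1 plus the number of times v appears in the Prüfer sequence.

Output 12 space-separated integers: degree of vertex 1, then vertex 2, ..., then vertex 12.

p_1 = 8: count[8] becomes 1
p_2 = 2: count[2] becomes 1
p_3 = 7: count[7] becomes 1
p_4 = 9: count[9] becomes 1
p_5 = 2: count[2] becomes 2
p_6 = 12: count[12] becomes 1
p_7 = 6: count[6] becomes 1
p_8 = 10: count[10] becomes 1
p_9 = 3: count[3] becomes 1
p_10 = 8: count[8] becomes 2
Degrees (1 + count): deg[1]=1+0=1, deg[2]=1+2=3, deg[3]=1+1=2, deg[4]=1+0=1, deg[5]=1+0=1, deg[6]=1+1=2, deg[7]=1+1=2, deg[8]=1+2=3, deg[9]=1+1=2, deg[10]=1+1=2, deg[11]=1+0=1, deg[12]=1+1=2

Answer: 1 3 2 1 1 2 2 3 2 2 1 2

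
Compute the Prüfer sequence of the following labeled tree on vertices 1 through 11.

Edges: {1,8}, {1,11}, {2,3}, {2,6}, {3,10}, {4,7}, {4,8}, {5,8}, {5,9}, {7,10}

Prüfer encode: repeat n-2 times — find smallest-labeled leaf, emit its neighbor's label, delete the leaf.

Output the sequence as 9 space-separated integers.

Step 1: leaves = {6,9,11}. Remove smallest leaf 6, emit neighbor 2.
Step 2: leaves = {2,9,11}. Remove smallest leaf 2, emit neighbor 3.
Step 3: leaves = {3,9,11}. Remove smallest leaf 3, emit neighbor 10.
Step 4: leaves = {9,10,11}. Remove smallest leaf 9, emit neighbor 5.
Step 5: leaves = {5,10,11}. Remove smallest leaf 5, emit neighbor 8.
Step 6: leaves = {10,11}. Remove smallest leaf 10, emit neighbor 7.
Step 7: leaves = {7,11}. Remove smallest leaf 7, emit neighbor 4.
Step 8: leaves = {4,11}. Remove smallest leaf 4, emit neighbor 8.
Step 9: leaves = {8,11}. Remove smallest leaf 8, emit neighbor 1.
Done: 2 vertices remain (1, 11). Sequence = [2 3 10 5 8 7 4 8 1]

Answer: 2 3 10 5 8 7 4 8 1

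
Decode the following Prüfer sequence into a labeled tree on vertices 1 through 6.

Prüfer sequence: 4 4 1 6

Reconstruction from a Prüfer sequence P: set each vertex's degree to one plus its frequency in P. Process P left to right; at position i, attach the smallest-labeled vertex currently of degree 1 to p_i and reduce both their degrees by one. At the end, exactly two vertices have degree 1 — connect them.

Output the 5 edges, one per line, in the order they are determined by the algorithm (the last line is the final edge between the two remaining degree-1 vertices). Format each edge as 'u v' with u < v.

Answer: 2 4
3 4
1 4
1 6
5 6

Derivation:
Initial degrees: {1:2, 2:1, 3:1, 4:3, 5:1, 6:2}
Step 1: smallest deg-1 vertex = 2, p_1 = 4. Add edge {2,4}. Now deg[2]=0, deg[4]=2.
Step 2: smallest deg-1 vertex = 3, p_2 = 4. Add edge {3,4}. Now deg[3]=0, deg[4]=1.
Step 3: smallest deg-1 vertex = 4, p_3 = 1. Add edge {1,4}. Now deg[4]=0, deg[1]=1.
Step 4: smallest deg-1 vertex = 1, p_4 = 6. Add edge {1,6}. Now deg[1]=0, deg[6]=1.
Final: two remaining deg-1 vertices are 5, 6. Add edge {5,6}.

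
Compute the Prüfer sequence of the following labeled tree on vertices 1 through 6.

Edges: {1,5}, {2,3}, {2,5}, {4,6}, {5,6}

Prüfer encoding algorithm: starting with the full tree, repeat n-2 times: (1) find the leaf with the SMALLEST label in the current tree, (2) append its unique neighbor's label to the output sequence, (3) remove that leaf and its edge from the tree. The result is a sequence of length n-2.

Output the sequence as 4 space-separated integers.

Step 1: leaves = {1,3,4}. Remove smallest leaf 1, emit neighbor 5.
Step 2: leaves = {3,4}. Remove smallest leaf 3, emit neighbor 2.
Step 3: leaves = {2,4}. Remove smallest leaf 2, emit neighbor 5.
Step 4: leaves = {4,5}. Remove smallest leaf 4, emit neighbor 6.
Done: 2 vertices remain (5, 6). Sequence = [5 2 5 6]

Answer: 5 2 5 6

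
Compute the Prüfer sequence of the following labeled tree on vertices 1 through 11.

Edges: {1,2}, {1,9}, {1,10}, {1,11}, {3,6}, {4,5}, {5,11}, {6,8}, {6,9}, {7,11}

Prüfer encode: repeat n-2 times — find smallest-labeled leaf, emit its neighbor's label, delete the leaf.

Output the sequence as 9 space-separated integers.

Answer: 1 6 5 11 11 6 9 1 1

Derivation:
Step 1: leaves = {2,3,4,7,8,10}. Remove smallest leaf 2, emit neighbor 1.
Step 2: leaves = {3,4,7,8,10}. Remove smallest leaf 3, emit neighbor 6.
Step 3: leaves = {4,7,8,10}. Remove smallest leaf 4, emit neighbor 5.
Step 4: leaves = {5,7,8,10}. Remove smallest leaf 5, emit neighbor 11.
Step 5: leaves = {7,8,10}. Remove smallest leaf 7, emit neighbor 11.
Step 6: leaves = {8,10,11}. Remove smallest leaf 8, emit neighbor 6.
Step 7: leaves = {6,10,11}. Remove smallest leaf 6, emit neighbor 9.
Step 8: leaves = {9,10,11}. Remove smallest leaf 9, emit neighbor 1.
Step 9: leaves = {10,11}. Remove smallest leaf 10, emit neighbor 1.
Done: 2 vertices remain (1, 11). Sequence = [1 6 5 11 11 6 9 1 1]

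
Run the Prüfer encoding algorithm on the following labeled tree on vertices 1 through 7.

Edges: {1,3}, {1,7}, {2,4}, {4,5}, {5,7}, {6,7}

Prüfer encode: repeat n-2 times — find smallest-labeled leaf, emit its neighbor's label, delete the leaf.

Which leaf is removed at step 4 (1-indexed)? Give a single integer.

Step 1: current leaves = {2,3,6}. Remove leaf 2 (neighbor: 4).
Step 2: current leaves = {3,4,6}. Remove leaf 3 (neighbor: 1).
Step 3: current leaves = {1,4,6}. Remove leaf 1 (neighbor: 7).
Step 4: current leaves = {4,6}. Remove leaf 4 (neighbor: 5).

Answer: 4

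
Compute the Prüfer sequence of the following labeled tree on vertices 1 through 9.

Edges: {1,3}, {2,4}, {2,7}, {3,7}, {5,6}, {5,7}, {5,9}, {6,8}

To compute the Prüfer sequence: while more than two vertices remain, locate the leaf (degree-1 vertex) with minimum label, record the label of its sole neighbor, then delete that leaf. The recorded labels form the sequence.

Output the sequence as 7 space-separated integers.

Answer: 3 7 2 7 5 6 5

Derivation:
Step 1: leaves = {1,4,8,9}. Remove smallest leaf 1, emit neighbor 3.
Step 2: leaves = {3,4,8,9}. Remove smallest leaf 3, emit neighbor 7.
Step 3: leaves = {4,8,9}. Remove smallest leaf 4, emit neighbor 2.
Step 4: leaves = {2,8,9}. Remove smallest leaf 2, emit neighbor 7.
Step 5: leaves = {7,8,9}. Remove smallest leaf 7, emit neighbor 5.
Step 6: leaves = {8,9}. Remove smallest leaf 8, emit neighbor 6.
Step 7: leaves = {6,9}. Remove smallest leaf 6, emit neighbor 5.
Done: 2 vertices remain (5, 9). Sequence = [3 7 2 7 5 6 5]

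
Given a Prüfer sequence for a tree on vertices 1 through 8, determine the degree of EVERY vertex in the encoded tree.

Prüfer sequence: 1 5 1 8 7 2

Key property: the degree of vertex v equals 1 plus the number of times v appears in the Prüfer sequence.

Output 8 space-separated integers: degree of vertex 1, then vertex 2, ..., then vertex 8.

Answer: 3 2 1 1 2 1 2 2

Derivation:
p_1 = 1: count[1] becomes 1
p_2 = 5: count[5] becomes 1
p_3 = 1: count[1] becomes 2
p_4 = 8: count[8] becomes 1
p_5 = 7: count[7] becomes 1
p_6 = 2: count[2] becomes 1
Degrees (1 + count): deg[1]=1+2=3, deg[2]=1+1=2, deg[3]=1+0=1, deg[4]=1+0=1, deg[5]=1+1=2, deg[6]=1+0=1, deg[7]=1+1=2, deg[8]=1+1=2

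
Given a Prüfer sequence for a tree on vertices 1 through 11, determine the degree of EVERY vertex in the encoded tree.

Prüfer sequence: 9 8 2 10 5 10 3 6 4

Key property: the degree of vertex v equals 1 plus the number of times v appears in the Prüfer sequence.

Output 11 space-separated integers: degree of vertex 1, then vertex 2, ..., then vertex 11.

p_1 = 9: count[9] becomes 1
p_2 = 8: count[8] becomes 1
p_3 = 2: count[2] becomes 1
p_4 = 10: count[10] becomes 1
p_5 = 5: count[5] becomes 1
p_6 = 10: count[10] becomes 2
p_7 = 3: count[3] becomes 1
p_8 = 6: count[6] becomes 1
p_9 = 4: count[4] becomes 1
Degrees (1 + count): deg[1]=1+0=1, deg[2]=1+1=2, deg[3]=1+1=2, deg[4]=1+1=2, deg[5]=1+1=2, deg[6]=1+1=2, deg[7]=1+0=1, deg[8]=1+1=2, deg[9]=1+1=2, deg[10]=1+2=3, deg[11]=1+0=1

Answer: 1 2 2 2 2 2 1 2 2 3 1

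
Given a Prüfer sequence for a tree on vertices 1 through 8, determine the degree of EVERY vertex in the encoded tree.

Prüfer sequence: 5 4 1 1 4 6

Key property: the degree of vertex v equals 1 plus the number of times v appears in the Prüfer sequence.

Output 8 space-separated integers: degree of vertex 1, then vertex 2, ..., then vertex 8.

Answer: 3 1 1 3 2 2 1 1

Derivation:
p_1 = 5: count[5] becomes 1
p_2 = 4: count[4] becomes 1
p_3 = 1: count[1] becomes 1
p_4 = 1: count[1] becomes 2
p_5 = 4: count[4] becomes 2
p_6 = 6: count[6] becomes 1
Degrees (1 + count): deg[1]=1+2=3, deg[2]=1+0=1, deg[3]=1+0=1, deg[4]=1+2=3, deg[5]=1+1=2, deg[6]=1+1=2, deg[7]=1+0=1, deg[8]=1+0=1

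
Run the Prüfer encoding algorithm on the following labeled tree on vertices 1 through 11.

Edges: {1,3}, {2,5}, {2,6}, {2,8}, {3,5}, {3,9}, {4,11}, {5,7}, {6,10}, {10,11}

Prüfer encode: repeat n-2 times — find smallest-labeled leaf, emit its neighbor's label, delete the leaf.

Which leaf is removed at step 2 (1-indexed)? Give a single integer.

Answer: 4

Derivation:
Step 1: current leaves = {1,4,7,8,9}. Remove leaf 1 (neighbor: 3).
Step 2: current leaves = {4,7,8,9}. Remove leaf 4 (neighbor: 11).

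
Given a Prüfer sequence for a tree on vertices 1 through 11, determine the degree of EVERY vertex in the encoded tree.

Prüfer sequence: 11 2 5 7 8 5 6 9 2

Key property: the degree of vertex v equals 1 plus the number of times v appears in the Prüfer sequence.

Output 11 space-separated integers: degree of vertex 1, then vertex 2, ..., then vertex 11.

Answer: 1 3 1 1 3 2 2 2 2 1 2

Derivation:
p_1 = 11: count[11] becomes 1
p_2 = 2: count[2] becomes 1
p_3 = 5: count[5] becomes 1
p_4 = 7: count[7] becomes 1
p_5 = 8: count[8] becomes 1
p_6 = 5: count[5] becomes 2
p_7 = 6: count[6] becomes 1
p_8 = 9: count[9] becomes 1
p_9 = 2: count[2] becomes 2
Degrees (1 + count): deg[1]=1+0=1, deg[2]=1+2=3, deg[3]=1+0=1, deg[4]=1+0=1, deg[5]=1+2=3, deg[6]=1+1=2, deg[7]=1+1=2, deg[8]=1+1=2, deg[9]=1+1=2, deg[10]=1+0=1, deg[11]=1+1=2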